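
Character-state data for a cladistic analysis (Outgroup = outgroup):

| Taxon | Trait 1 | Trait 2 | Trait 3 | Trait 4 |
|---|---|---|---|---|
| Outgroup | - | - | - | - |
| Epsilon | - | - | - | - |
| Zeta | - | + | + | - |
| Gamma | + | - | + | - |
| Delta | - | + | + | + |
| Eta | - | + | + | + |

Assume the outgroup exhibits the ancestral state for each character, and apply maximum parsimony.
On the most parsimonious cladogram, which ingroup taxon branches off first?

Epsilon

The outgroup has state '-' for every character, so '+' is the derived state throughout.
Trait 1: derived state '+' in Gamma only — an autapomorphy, so it tells us nothing about relationships among taxa.
Trait 2: derived state '+' in Delta, Eta, and Zeta only — synapomorphy for {Delta, Eta, Zeta}.
Trait 3: derived state '+' in Delta, Eta, Gamma, and Zeta only — synapomorphy for {Delta, Eta, Gamma, Zeta}.
Trait 4: derived state '+' in Delta and Eta only — synapomorphy for {Delta, Eta}.
Most parsimonious ingroup topology: (((Zeta,(Eta,Delta)),Gamma),Epsilon).
Epsilon is sister to the clade containing all other ingroup taxa, so it is the earliest-diverging (most basal) ingroup lineage.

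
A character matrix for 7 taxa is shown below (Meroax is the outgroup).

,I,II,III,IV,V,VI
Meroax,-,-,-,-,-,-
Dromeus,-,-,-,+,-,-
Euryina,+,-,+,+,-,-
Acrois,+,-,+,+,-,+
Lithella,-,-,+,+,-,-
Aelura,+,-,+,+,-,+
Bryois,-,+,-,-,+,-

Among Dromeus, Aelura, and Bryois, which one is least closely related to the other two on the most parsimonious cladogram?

The outgroup has state '-' for every character, so '+' is the derived state throughout.
I (derived state '+') is shared by Acrois, Aelura, and Euryina — a synapomorphy uniting that clade.
II (derived state '+') is unique to Bryois (autapomorphy; uninformative for grouping).
Only Acrois, Aelura, Euryina, and Lithella show the derived state '+' for III, supporting them as a clade.
IV (derived state '+') is shared by Acrois, Aelura, Dromeus, Euryina, and Lithella — a synapomorphy uniting that clade.
V (derived state '+') is unique to Bryois (autapomorphy; uninformative for grouping).
VI: derived state '+' in Acrois and Aelura only — synapomorphy for {Acrois, Aelura}.
Most parsimonious ingroup topology: ((Dromeus,(Lithella,(Euryina,(Acrois,Aelura)))),Bryois).
Dromeus and Aelura share a more recent common ancestor with each other than either does with Bryois, so Bryois is the least closely related of the three.

Bryois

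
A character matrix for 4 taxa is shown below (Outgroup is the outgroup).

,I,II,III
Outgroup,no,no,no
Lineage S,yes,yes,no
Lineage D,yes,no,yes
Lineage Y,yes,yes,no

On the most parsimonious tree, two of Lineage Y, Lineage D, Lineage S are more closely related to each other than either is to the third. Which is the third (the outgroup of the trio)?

Lineage D

The outgroup has state 'no' for every character, so 'yes' is the derived state throughout.
All ingroup taxa share the derived state 'yes' for I; it defines the ingroup but does not resolve relationships within it.
II: derived state 'yes' in Lineage S and Lineage Y only — synapomorphy for {Lineage S, Lineage Y}.
III (derived state 'yes') is unique to Lineage D (autapomorphy; uninformative for grouping).
Most parsimonious ingroup topology: ((Lineage S,Lineage Y),Lineage D).
Lineage Y and Lineage S share a more recent common ancestor with each other than either does with Lineage D, so Lineage D is the least closely related of the three.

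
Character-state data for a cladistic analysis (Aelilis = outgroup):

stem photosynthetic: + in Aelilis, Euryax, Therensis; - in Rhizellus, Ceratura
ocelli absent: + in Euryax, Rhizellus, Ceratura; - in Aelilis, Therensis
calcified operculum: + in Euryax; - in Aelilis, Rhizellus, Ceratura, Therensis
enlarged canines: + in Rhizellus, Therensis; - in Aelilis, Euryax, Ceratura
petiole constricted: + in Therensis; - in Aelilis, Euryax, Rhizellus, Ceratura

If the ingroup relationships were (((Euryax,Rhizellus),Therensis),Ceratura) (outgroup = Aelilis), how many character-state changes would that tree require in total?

Map each character onto (((Euryax,Rhizellus),Therensis),Ceratura) (rooted by Aelilis) and count the minimum state changes it requires (Fitch parsimony):
stem photosynthetic: 2; ocelli absent: 2; calcified operculum: 1; enlarged canines: 2; petiole constricted: 1.
Total tree length = 8.

8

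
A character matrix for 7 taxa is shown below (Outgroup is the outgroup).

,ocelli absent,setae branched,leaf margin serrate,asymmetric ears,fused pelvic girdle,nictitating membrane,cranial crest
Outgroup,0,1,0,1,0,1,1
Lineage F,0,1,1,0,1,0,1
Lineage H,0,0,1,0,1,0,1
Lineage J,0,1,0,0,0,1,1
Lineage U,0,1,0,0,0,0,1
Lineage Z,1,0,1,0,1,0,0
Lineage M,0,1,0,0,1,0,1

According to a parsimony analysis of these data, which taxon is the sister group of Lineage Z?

Lineage H

Character polarity is set by the outgroup: the derived state is whichever differs from the outgroup's state, so for setae branched, asymmetric ears, nictitating membrane, cranial crest the derived state is '0', and for the remaining characters it is '1'.
ocelli absent (derived state '1') is unique to Lineage Z (autapomorphy; uninformative for grouping).
Only Lineage H and Lineage Z show the derived state '0' for setae branched, supporting them as a clade.
leaf margin serrate (derived state '1') is shared by Lineage F, Lineage H, and Lineage Z — a synapomorphy uniting that clade.
asymmetric ears (derived state '0') is shared by all ingroup taxa — unites the whole ingroup.
fused pelvic girdle: derived state '1' in Lineage F, Lineage H, Lineage M, and Lineage Z only — synapomorphy for {Lineage F, Lineage H, Lineage M, Lineage Z}.
nictitating membrane: derived state '0' in Lineage F, Lineage H, Lineage M, Lineage U, and Lineage Z only — synapomorphy for {Lineage F, Lineage H, Lineage M, Lineage U, Lineage Z}.
cranial crest (derived state '0') is unique to Lineage Z (autapomorphy; uninformative for grouping).
Most parsimonious ingroup topology: ((((Lineage F,(Lineage H,Lineage Z)),Lineage M),Lineage U),Lineage J).
Lineage Z and Lineage H form a cherry on this tree, so they are sister taxa.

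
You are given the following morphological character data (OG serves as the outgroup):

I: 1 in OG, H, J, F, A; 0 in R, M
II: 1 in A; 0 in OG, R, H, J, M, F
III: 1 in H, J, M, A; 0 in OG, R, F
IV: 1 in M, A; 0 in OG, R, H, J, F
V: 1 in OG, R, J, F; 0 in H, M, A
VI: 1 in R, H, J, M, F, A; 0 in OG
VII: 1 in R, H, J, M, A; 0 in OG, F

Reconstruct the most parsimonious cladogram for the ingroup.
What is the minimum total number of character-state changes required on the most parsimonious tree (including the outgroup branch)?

8

Character polarity is set by the outgroup: the derived state is whichever differs from the outgroup's state, so for I, V the derived state is '0', and for the remaining characters it is '1'.
I groups M and R, which is incompatible with the clades supported by the remaining characters; treating it as convergent (homoplasy) costs fewer steps than any alternative tree.
II: derived state '1' in A only — an autapomorphy, so it tells us nothing about relationships among taxa.
Only A, H, J, and M show the derived state '1' for III, supporting them as a clade.
IV: derived state '1' in A and M only — synapomorphy for {A, M}.
V: derived state '0' in A, H, and M only — synapomorphy for {A, H, M}.
All ingroup taxa share the derived state '1' for VI; it defines the ingroup but does not resolve relationships within it.
VII (derived state '1') is shared by A, H, J, M, and R — a synapomorphy uniting that clade.
Most parsimonious ingroup topology: ((R,((H,(M,A)),J)),F).
Changes per character on this tree: I: 2; II: 1; III: 1; IV: 1; V: 1; VI: 1; VII: 1.
Total = 8.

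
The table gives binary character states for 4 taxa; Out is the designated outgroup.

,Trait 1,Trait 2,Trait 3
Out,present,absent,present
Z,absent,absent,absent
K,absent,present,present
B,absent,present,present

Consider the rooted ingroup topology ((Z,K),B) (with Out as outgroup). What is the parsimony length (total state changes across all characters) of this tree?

4

Map each character onto ((Z,K),B) (rooted by Out) and count the minimum state changes it requires (Fitch parsimony):
Trait 1: 1; Trait 2: 2; Trait 3: 1.
Total tree length = 4.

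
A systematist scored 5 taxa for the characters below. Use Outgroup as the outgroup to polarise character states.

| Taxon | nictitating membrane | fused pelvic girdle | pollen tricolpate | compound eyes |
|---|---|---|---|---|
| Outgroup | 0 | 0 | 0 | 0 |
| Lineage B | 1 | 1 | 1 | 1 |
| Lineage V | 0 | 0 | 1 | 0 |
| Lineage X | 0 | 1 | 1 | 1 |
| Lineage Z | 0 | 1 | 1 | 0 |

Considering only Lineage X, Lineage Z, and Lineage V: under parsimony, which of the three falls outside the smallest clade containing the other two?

Lineage V

The outgroup has state '0' for every character, so '1' is the derived state throughout.
nictitating membrane (derived state '1') is unique to Lineage B (autapomorphy; uninformative for grouping).
fused pelvic girdle (derived state '1') is shared by Lineage B, Lineage X, and Lineage Z — a synapomorphy uniting that clade.
All ingroup taxa share the derived state '1' for pollen tricolpate; it defines the ingroup but does not resolve relationships within it.
compound eyes: derived state '1' in Lineage B and Lineage X only — synapomorphy for {Lineage B, Lineage X}.
Most parsimonious ingroup topology: (((Lineage B,Lineage X),Lineage Z),Lineage V).
Lineage X and Lineage Z share a more recent common ancestor with each other than either does with Lineage V, so Lineage V is the least closely related of the three.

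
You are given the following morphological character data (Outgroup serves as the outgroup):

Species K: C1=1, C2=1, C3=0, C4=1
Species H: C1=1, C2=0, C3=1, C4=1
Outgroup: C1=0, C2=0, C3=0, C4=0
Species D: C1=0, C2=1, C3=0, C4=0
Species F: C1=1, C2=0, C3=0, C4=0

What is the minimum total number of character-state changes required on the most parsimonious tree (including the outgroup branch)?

5

The outgroup has state '0' for every character, so '1' is the derived state throughout.
C1: derived state '1' in Species F, Species H, and Species K only — synapomorphy for {Species F, Species H, Species K}.
C2 groups Species D and Species K, which is incompatible with the clades supported by the remaining characters; treating it as convergent (homoplasy) costs fewer steps than any alternative tree.
C3: derived state '1' in Species H only — an autapomorphy, so it tells us nothing about relationships among taxa.
C4: derived state '1' in Species H and Species K only — synapomorphy for {Species H, Species K}.
Most parsimonious ingroup topology: (((Species H,Species K),Species F),Species D).
Changes per character on this tree: C1: 1; C2: 2; C3: 1; C4: 1.
Total = 5.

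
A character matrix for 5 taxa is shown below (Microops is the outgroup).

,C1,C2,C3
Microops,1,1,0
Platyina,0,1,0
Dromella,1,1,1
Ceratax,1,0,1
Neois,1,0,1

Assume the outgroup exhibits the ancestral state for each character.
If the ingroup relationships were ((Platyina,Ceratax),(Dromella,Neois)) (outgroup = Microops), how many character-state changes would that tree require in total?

5

Map each character onto ((Platyina,Ceratax),(Dromella,Neois)) (rooted by Microops) and count the minimum state changes it requires (Fitch parsimony):
C1: 1; C2: 2; C3: 2.
Total tree length = 5.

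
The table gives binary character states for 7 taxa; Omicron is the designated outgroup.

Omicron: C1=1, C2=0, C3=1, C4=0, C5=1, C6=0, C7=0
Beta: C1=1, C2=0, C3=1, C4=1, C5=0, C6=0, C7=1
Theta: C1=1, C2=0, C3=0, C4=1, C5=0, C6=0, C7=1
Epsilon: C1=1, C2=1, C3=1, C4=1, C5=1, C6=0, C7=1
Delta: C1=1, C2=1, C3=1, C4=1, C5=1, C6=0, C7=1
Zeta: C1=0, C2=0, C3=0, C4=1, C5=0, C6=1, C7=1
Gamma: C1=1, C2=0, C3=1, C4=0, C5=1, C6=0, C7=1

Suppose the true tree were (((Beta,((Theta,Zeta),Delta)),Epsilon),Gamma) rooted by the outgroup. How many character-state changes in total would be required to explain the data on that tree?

Map each character onto (((Beta,((Theta,Zeta),Delta)),Epsilon),Gamma) (rooted by Omicron) and count the minimum state changes it requires (Fitch parsimony):
C1: 1; C2: 2; C3: 1; C4: 1; C5: 2; C6: 1; C7: 1.
Total tree length = 9.

9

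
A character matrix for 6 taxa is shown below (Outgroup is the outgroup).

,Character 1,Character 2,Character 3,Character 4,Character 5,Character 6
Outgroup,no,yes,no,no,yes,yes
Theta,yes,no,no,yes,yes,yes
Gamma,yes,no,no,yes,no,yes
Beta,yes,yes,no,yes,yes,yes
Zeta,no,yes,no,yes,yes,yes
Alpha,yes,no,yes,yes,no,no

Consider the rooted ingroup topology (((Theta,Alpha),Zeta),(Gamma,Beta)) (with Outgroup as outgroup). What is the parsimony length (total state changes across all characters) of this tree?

Map each character onto (((Theta,Alpha),Zeta),(Gamma,Beta)) (rooted by Outgroup) and count the minimum state changes it requires (Fitch parsimony):
Character 1: 2; Character 2: 2; Character 3: 1; Character 4: 1; Character 5: 2; Character 6: 1.
Total tree length = 9.

9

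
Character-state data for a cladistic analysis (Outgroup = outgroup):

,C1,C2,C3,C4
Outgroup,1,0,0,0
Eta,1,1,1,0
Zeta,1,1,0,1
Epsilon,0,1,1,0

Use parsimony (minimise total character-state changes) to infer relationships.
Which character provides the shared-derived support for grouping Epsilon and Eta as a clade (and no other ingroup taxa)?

Character polarity is set by the outgroup: the derived state is whichever differs from the outgroup's state, so for C1 the derived state is '0', and for the remaining characters it is '1'.
C1: derived state '0' in Epsilon only — an autapomorphy, so it tells us nothing about relationships among taxa.
All ingroup taxa share the derived state '1' for C2; it defines the ingroup but does not resolve relationships within it.
Only Epsilon and Eta show the derived state '1' for C3, supporting them as a clade.
C4 (derived state '1') is unique to Zeta (autapomorphy; uninformative for grouping).
Most parsimonious ingroup topology: ((Epsilon,Eta),Zeta).
The clade {Epsilon, Eta} is supported by C3: its derived state '1' occurs in exactly those taxa and in no other taxon (including the outgroup).

C3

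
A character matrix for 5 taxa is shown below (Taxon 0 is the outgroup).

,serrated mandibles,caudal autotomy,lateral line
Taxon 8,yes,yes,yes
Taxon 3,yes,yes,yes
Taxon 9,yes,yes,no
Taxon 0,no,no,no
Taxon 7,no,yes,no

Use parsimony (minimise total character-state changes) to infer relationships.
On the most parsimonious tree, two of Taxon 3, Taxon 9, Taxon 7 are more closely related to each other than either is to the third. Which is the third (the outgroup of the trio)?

Taxon 7

The outgroup has state 'no' for every character, so 'yes' is the derived state throughout.
serrated mandibles: derived state 'yes' in Taxon 3, Taxon 8, and Taxon 9 only — synapomorphy for {Taxon 3, Taxon 8, Taxon 9}.
caudal autotomy (derived state 'yes') is shared by all ingroup taxa — unites the whole ingroup.
lateral line (derived state 'yes') is shared by Taxon 3 and Taxon 8 — a synapomorphy uniting that clade.
Most parsimonious ingroup topology: ((Taxon 9,(Taxon 3,Taxon 8)),Taxon 7).
Taxon 9 and Taxon 3 share a more recent common ancestor with each other than either does with Taxon 7, so Taxon 7 is the least closely related of the three.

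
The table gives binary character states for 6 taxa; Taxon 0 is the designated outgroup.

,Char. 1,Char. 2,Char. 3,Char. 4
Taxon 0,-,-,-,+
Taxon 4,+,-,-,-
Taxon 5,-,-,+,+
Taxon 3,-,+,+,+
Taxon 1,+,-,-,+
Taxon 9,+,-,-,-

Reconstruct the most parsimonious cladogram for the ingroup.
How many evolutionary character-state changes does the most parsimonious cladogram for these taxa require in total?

4

Character polarity is set by the outgroup: the derived state is whichever differs from the outgroup's state, so for Char. 4 the derived state is '-', and for the remaining characters it is '+'.
Char. 1 (derived state '+') is shared by Taxon 1, Taxon 4, and Taxon 9 — a synapomorphy uniting that clade.
Char. 2 (derived state '+') is unique to Taxon 3 (autapomorphy; uninformative for grouping).
Char. 3: derived state '+' in Taxon 3 and Taxon 5 only — synapomorphy for {Taxon 3, Taxon 5}.
Only Taxon 4 and Taxon 9 show the derived state '-' for Char. 4, supporting them as a clade.
Most parsimonious ingroup topology: (((Taxon 4,Taxon 9),Taxon 1),(Taxon 5,Taxon 3)).
Changes per character on this tree: Char. 1: 1; Char. 2: 1; Char. 3: 1; Char. 4: 1.
Total = 4.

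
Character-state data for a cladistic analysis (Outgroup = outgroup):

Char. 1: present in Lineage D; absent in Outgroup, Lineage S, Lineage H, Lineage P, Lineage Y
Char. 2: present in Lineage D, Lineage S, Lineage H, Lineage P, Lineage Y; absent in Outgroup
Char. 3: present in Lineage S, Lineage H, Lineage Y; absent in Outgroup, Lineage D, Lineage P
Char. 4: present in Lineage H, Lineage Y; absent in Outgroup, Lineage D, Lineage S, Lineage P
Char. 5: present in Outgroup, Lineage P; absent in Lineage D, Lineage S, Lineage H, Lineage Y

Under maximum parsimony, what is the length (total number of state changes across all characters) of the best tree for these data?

5

Character polarity is set by the outgroup: the derived state is whichever differs from the outgroup's state, so for Char. 5 the derived state is 'absent', and for the remaining characters it is 'present'.
Char. 1 (derived state 'present') is unique to Lineage D (autapomorphy; uninformative for grouping).
All ingroup taxa share the derived state 'present' for Char. 2; it defines the ingroup but does not resolve relationships within it.
Only Lineage H, Lineage S, and Lineage Y show the derived state 'present' for Char. 3, supporting them as a clade.
Char. 4: derived state 'present' in Lineage H and Lineage Y only — synapomorphy for {Lineage H, Lineage Y}.
Only Lineage D, Lineage H, Lineage S, and Lineage Y show the derived state 'absent' for Char. 5, supporting them as a clade.
Most parsimonious ingroup topology: ((Lineage D,(Lineage S,(Lineage H,Lineage Y))),Lineage P).
Changes per character on this tree: Char. 1: 1; Char. 2: 1; Char. 3: 1; Char. 4: 1; Char. 5: 1.
Total = 5.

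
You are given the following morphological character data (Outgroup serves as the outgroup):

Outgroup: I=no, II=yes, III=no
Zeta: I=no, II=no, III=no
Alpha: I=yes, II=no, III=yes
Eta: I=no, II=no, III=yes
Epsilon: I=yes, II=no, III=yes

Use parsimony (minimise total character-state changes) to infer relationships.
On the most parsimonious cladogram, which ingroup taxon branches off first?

Zeta

Character polarity is set by the outgroup: the derived state is whichever differs from the outgroup's state, so for II the derived state is 'no', and for the remaining characters it is 'yes'.
Only Alpha and Epsilon show the derived state 'yes' for I, supporting them as a clade.
II (derived state 'no') is shared by all ingroup taxa — unites the whole ingroup.
III: derived state 'yes' in Alpha, Epsilon, and Eta only — synapomorphy for {Alpha, Epsilon, Eta}.
Most parsimonious ingroup topology: (Zeta,((Alpha,Epsilon),Eta)).
Zeta is sister to the clade containing all other ingroup taxa, so it is the earliest-diverging (most basal) ingroup lineage.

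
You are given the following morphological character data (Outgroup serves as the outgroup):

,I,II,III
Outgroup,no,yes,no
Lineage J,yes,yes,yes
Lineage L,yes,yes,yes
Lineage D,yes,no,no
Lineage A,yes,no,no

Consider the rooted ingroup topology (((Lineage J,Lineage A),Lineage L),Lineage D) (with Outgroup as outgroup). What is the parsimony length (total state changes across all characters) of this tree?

Map each character onto (((Lineage J,Lineage A),Lineage L),Lineage D) (rooted by Outgroup) and count the minimum state changes it requires (Fitch parsimony):
I: 1; II: 2; III: 2.
Total tree length = 5.

5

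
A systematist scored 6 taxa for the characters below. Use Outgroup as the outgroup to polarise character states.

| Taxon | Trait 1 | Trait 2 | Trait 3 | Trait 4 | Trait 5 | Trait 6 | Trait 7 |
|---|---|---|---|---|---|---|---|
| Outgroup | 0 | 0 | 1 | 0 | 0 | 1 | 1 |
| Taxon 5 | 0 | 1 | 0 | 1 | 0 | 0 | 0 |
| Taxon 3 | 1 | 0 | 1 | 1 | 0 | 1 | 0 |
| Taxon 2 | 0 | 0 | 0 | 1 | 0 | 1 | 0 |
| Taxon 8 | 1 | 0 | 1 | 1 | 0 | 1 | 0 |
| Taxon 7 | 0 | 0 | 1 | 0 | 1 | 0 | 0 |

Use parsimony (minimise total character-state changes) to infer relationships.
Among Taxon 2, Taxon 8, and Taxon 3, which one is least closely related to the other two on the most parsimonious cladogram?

Character polarity is set by the outgroup: the derived state is whichever differs from the outgroup's state, so for Trait 3, Trait 6, Trait 7 the derived state is '0', and for the remaining characters it is '1'.
Trait 1 (derived state '1') is shared by Taxon 3 and Taxon 8 — a synapomorphy uniting that clade.
Trait 2: derived state '1' in Taxon 5 only — an autapomorphy, so it tells us nothing about relationships among taxa.
Trait 3: derived state '0' in Taxon 2 and Taxon 5 only — synapomorphy for {Taxon 2, Taxon 5}.
Trait 4: derived state '1' in Taxon 2, Taxon 3, Taxon 5, and Taxon 8 only — synapomorphy for {Taxon 2, Taxon 3, Taxon 5, Taxon 8}.
Trait 5: derived state '1' in Taxon 7 only — an autapomorphy, so it tells us nothing about relationships among taxa.
Trait 6 groups Taxon 5 and Taxon 7, which is incompatible with the clades supported by the remaining characters; treating it as convergent (homoplasy) costs fewer steps than any alternative tree.
Trait 7 (derived state '0') is shared by all ingroup taxa — unites the whole ingroup.
Most parsimonious ingroup topology: (((Taxon 5,Taxon 2),(Taxon 3,Taxon 8)),Taxon 7).
Taxon 3 and Taxon 8 share a more recent common ancestor with each other than either does with Taxon 2, so Taxon 2 is the least closely related of the three.

Taxon 2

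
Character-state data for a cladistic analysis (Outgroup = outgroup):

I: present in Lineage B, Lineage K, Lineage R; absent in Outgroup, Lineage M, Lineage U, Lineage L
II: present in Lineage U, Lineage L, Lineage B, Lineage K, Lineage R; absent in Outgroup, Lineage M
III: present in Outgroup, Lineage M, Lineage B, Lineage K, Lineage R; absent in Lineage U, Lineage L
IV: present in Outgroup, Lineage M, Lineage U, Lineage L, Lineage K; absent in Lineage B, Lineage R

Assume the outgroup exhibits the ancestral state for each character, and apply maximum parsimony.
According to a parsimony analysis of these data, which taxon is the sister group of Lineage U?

Character polarity is set by the outgroup: the derived state is whichever differs from the outgroup's state, so for III, IV the derived state is 'absent', and for the remaining characters it is 'present'.
Only Lineage B, Lineage K, and Lineage R show the derived state 'present' for I, supporting them as a clade.
II (derived state 'present') is shared by Lineage B, Lineage K, Lineage L, Lineage R, and Lineage U — a synapomorphy uniting that clade.
Only Lineage L and Lineage U show the derived state 'absent' for III, supporting them as a clade.
IV (derived state 'absent') is shared by Lineage B and Lineage R — a synapomorphy uniting that clade.
Most parsimonious ingroup topology: (Lineage M,((Lineage U,Lineage L),((Lineage B,Lineage R),Lineage K))).
Lineage U and Lineage L form a cherry on this tree, so they are sister taxa.

Lineage L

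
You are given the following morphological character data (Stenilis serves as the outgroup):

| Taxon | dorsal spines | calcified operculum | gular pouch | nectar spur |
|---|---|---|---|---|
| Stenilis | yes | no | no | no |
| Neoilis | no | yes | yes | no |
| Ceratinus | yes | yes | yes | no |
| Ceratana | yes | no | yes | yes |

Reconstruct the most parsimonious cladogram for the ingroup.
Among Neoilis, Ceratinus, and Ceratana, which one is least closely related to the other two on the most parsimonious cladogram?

Character polarity is set by the outgroup: the derived state is whichever differs from the outgroup's state, so for dorsal spines the derived state is 'no', and for the remaining characters it is 'yes'.
dorsal spines (derived state 'no') is unique to Neoilis (autapomorphy; uninformative for grouping).
calcified operculum (derived state 'yes') is shared by Ceratinus and Neoilis — a synapomorphy uniting that clade.
gular pouch (derived state 'yes') is shared by all ingroup taxa — unites the whole ingroup.
nectar spur (derived state 'yes') is unique to Ceratana (autapomorphy; uninformative for grouping).
Most parsimonious ingroup topology: ((Neoilis,Ceratinus),Ceratana).
Neoilis and Ceratinus share a more recent common ancestor with each other than either does with Ceratana, so Ceratana is the least closely related of the three.

Ceratana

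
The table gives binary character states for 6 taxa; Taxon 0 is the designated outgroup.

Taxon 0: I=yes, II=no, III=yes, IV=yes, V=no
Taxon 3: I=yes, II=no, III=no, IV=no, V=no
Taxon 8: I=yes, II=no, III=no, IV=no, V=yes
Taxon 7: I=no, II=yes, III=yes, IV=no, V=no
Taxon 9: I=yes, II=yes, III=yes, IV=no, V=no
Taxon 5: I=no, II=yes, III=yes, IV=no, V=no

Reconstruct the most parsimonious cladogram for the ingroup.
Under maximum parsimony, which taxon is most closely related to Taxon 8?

Taxon 3

Character polarity is set by the outgroup: the derived state is whichever differs from the outgroup's state, so for I, III, IV the derived state is 'no', and for the remaining characters it is 'yes'.
I: derived state 'no' in Taxon 5 and Taxon 7 only — synapomorphy for {Taxon 5, Taxon 7}.
Only Taxon 5, Taxon 7, and Taxon 9 show the derived state 'yes' for II, supporting them as a clade.
III: derived state 'no' in Taxon 3 and Taxon 8 only — synapomorphy for {Taxon 3, Taxon 8}.
IV (derived state 'no') is shared by all ingroup taxa — unites the whole ingroup.
V (derived state 'yes') is unique to Taxon 8 (autapomorphy; uninformative for grouping).
Most parsimonious ingroup topology: ((Taxon 3,Taxon 8),(Taxon 9,(Taxon 7,Taxon 5))).
Taxon 8 and Taxon 3 form a cherry on this tree, so they are sister taxa.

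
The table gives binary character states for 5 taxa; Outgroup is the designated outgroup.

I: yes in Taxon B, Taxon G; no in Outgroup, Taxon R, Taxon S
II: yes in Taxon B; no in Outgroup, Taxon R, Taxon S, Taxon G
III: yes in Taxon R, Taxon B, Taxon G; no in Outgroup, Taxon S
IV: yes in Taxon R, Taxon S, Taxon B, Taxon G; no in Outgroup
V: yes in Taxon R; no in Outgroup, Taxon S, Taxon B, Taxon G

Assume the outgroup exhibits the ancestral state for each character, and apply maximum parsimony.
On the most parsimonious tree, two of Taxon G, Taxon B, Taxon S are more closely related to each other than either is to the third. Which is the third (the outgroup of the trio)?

The outgroup has state 'no' for every character, so 'yes' is the derived state throughout.
I: derived state 'yes' in Taxon B and Taxon G only — synapomorphy for {Taxon B, Taxon G}.
II: derived state 'yes' in Taxon B only — an autapomorphy, so it tells us nothing about relationships among taxa.
Only Taxon B, Taxon G, and Taxon R show the derived state 'yes' for III, supporting them as a clade.
All ingroup taxa share the derived state 'yes' for IV; it defines the ingroup but does not resolve relationships within it.
V (derived state 'yes') is unique to Taxon R (autapomorphy; uninformative for grouping).
Most parsimonious ingroup topology: ((Taxon R,(Taxon B,Taxon G)),Taxon S).
Taxon B and Taxon G share a more recent common ancestor with each other than either does with Taxon S, so Taxon S is the least closely related of the three.

Taxon S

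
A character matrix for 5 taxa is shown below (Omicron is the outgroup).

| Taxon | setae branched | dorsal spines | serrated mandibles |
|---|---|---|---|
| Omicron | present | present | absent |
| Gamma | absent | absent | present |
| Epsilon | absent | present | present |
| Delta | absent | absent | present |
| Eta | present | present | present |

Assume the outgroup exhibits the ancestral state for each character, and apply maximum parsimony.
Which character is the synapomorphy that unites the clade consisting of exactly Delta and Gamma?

Character polarity is set by the outgroup: the derived state is whichever differs from the outgroup's state, so for setae branched, dorsal spines the derived state is 'absent', and for the remaining characters it is 'present'.
setae branched: derived state 'absent' in Delta, Epsilon, and Gamma only — synapomorphy for {Delta, Epsilon, Gamma}.
dorsal spines (derived state 'absent') is shared by Delta and Gamma — a synapomorphy uniting that clade.
All ingroup taxa share the derived state 'present' for serrated mandibles; it defines the ingroup but does not resolve relationships within it.
Most parsimonious ingroup topology: (Eta,(Epsilon,(Delta,Gamma))).
The clade {Delta, Gamma} is supported by dorsal spines: its derived state 'absent' occurs in exactly those taxa and in no other taxon (including the outgroup).

dorsal spines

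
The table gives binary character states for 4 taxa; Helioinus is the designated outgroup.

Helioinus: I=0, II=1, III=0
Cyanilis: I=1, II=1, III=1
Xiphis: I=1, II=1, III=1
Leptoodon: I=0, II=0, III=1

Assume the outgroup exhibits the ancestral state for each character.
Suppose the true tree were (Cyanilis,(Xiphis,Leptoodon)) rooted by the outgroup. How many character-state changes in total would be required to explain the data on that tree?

4

Map each character onto (Cyanilis,(Xiphis,Leptoodon)) (rooted by Helioinus) and count the minimum state changes it requires (Fitch parsimony):
I: 2; II: 1; III: 1.
Total tree length = 4.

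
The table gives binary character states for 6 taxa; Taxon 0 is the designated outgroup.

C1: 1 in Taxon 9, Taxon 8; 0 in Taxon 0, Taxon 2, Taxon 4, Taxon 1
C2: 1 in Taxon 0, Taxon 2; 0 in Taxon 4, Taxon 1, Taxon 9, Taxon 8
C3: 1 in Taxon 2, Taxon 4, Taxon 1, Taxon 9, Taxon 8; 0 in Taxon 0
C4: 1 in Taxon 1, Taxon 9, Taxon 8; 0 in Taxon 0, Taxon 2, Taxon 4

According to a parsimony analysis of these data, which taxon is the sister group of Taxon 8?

Character polarity is set by the outgroup: the derived state is whichever differs from the outgroup's state, so for C2 the derived state is '0', and for the remaining characters it is '1'.
Only Taxon 8 and Taxon 9 show the derived state '1' for C1, supporting them as a clade.
C2 (derived state '0') is shared by Taxon 1, Taxon 4, Taxon 8, and Taxon 9 — a synapomorphy uniting that clade.
C3 (derived state '1') is shared by all ingroup taxa — unites the whole ingroup.
C4 (derived state '1') is shared by Taxon 1, Taxon 8, and Taxon 9 — a synapomorphy uniting that clade.
Most parsimonious ingroup topology: (Taxon 2,(Taxon 4,((Taxon 8,Taxon 9),Taxon 1))).
Taxon 8 and Taxon 9 form a cherry on this tree, so they are sister taxa.

Taxon 9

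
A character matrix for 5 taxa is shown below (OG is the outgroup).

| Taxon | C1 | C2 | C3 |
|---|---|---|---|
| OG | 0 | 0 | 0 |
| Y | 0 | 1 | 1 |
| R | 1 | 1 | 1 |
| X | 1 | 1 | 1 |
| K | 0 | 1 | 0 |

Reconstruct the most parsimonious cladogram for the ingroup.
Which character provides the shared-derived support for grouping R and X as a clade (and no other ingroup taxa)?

C1

The outgroup has state '0' for every character, so '1' is the derived state throughout.
C1: derived state '1' in R and X only — synapomorphy for {R, X}.
All ingroup taxa share the derived state '1' for C2; it defines the ingroup but does not resolve relationships within it.
C3: derived state '1' in R, X, and Y only — synapomorphy for {R, X, Y}.
Most parsimonious ingroup topology: ((Y,(R,X)),K).
The clade {R, X} is supported by C1: its derived state '1' occurs in exactly those taxa and in no other taxon (including the outgroup).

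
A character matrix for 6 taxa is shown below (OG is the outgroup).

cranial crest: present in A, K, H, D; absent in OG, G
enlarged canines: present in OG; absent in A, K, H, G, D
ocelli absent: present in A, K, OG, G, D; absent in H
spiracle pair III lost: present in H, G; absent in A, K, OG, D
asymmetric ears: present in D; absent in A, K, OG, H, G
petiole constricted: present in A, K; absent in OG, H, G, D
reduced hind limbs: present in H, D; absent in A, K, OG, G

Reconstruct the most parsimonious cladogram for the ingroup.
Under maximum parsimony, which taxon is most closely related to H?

Character polarity is set by the outgroup: the derived state is whichever differs from the outgroup's state, so for enlarged canines, ocelli absent the derived state is 'absent', and for the remaining characters it is 'present'.
cranial crest: derived state 'present' in A, D, H, and K only — synapomorphy for {A, D, H, K}.
enlarged canines (derived state 'absent') is shared by all ingroup taxa — unites the whole ingroup.
ocelli absent (derived state 'absent') is unique to H (autapomorphy; uninformative for grouping).
spiracle pair III lost (state 'present') occurs in G and H but conflicts with the nesting implied by the other characters — most parsimoniously interpreted as homoplasy.
asymmetric ears (derived state 'present') is unique to D (autapomorphy; uninformative for grouping).
Only A and K show the derived state 'present' for petiole constricted, supporting them as a clade.
reduced hind limbs (derived state 'present') is shared by D and H — a synapomorphy uniting that clade.
Most parsimonious ingroup topology: (((D,H),(K,A)),G).
H and D form a cherry on this tree, so they are sister taxa.

D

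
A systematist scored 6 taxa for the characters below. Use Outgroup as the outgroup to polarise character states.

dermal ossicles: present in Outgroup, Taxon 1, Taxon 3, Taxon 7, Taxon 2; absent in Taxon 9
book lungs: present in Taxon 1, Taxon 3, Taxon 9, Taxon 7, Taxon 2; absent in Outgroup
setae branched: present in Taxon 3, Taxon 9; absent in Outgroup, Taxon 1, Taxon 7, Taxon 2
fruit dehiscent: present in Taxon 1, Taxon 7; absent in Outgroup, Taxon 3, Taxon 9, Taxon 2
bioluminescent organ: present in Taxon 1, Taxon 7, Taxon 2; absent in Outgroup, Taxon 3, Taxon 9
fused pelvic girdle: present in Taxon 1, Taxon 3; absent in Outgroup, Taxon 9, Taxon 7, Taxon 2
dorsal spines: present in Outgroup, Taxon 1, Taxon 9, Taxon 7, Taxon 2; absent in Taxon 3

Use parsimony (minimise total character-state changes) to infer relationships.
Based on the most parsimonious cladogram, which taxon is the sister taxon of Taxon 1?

Taxon 7

Character polarity is set by the outgroup: the derived state is whichever differs from the outgroup's state, so for dermal ossicles, dorsal spines the derived state is 'absent', and for the remaining characters it is 'present'.
dermal ossicles (derived state 'absent') is unique to Taxon 9 (autapomorphy; uninformative for grouping).
All ingroup taxa share the derived state 'present' for book lungs; it defines the ingroup but does not resolve relationships within it.
Only Taxon 3 and Taxon 9 show the derived state 'present' for setae branched, supporting them as a clade.
fruit dehiscent: derived state 'present' in Taxon 1 and Taxon 7 only — synapomorphy for {Taxon 1, Taxon 7}.
bioluminescent organ: derived state 'present' in Taxon 1, Taxon 2, and Taxon 7 only — synapomorphy for {Taxon 1, Taxon 2, Taxon 7}.
fused pelvic girdle (state 'present') occurs in Taxon 1 and Taxon 3 but conflicts with the nesting implied by the other characters — most parsimoniously interpreted as homoplasy.
dorsal spines (derived state 'absent') is unique to Taxon 3 (autapomorphy; uninformative for grouping).
Most parsimonious ingroup topology: (((Taxon 1,Taxon 7),Taxon 2),(Taxon 3,Taxon 9)).
Taxon 1 and Taxon 7 form a cherry on this tree, so they are sister taxa.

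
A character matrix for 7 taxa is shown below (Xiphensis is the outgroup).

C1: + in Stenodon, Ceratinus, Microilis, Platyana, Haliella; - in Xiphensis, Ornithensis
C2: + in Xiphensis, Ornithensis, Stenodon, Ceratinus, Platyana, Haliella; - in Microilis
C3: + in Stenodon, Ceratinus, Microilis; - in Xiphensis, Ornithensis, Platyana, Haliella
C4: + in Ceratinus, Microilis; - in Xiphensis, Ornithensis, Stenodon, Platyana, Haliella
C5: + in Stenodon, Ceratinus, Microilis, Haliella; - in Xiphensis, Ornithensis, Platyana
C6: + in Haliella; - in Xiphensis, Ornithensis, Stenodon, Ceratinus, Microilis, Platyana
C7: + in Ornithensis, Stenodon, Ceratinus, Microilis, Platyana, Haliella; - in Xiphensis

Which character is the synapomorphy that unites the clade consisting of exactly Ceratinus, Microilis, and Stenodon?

Character polarity is set by the outgroup: the derived state is whichever differs from the outgroup's state, so for C2 the derived state is '-', and for the remaining characters it is '+'.
C1: derived state '+' in Ceratinus, Haliella, Microilis, Platyana, and Stenodon only — synapomorphy for {Ceratinus, Haliella, Microilis, Platyana, Stenodon}.
C2 (derived state '-') is unique to Microilis (autapomorphy; uninformative for grouping).
Only Ceratinus, Microilis, and Stenodon show the derived state '+' for C3, supporting them as a clade.
C4: derived state '+' in Ceratinus and Microilis only — synapomorphy for {Ceratinus, Microilis}.
C5: derived state '+' in Ceratinus, Haliella, Microilis, and Stenodon only — synapomorphy for {Ceratinus, Haliella, Microilis, Stenodon}.
C6: derived state '+' in Haliella only — an autapomorphy, so it tells us nothing about relationships among taxa.
All ingroup taxa share the derived state '+' for C7; it defines the ingroup but does not resolve relationships within it.
Most parsimonious ingroup topology: (Ornithensis,(((Stenodon,(Ceratinus,Microilis)),Haliella),Platyana)).
The clade {Ceratinus, Microilis, Stenodon} is supported by C3: its derived state '+' occurs in exactly those taxa and in no other taxon (including the outgroup).

C3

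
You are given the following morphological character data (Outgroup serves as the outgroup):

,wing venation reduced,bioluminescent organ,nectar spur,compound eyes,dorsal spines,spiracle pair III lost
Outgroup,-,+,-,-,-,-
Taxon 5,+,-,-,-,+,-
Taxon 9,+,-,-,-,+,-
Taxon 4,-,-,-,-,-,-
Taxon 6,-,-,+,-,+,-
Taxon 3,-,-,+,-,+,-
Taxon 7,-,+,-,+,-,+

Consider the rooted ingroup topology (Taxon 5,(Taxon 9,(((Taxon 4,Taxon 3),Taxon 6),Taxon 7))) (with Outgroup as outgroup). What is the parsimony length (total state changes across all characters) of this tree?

Map each character onto (Taxon 5,(Taxon 9,(((Taxon 4,Taxon 3),Taxon 6),Taxon 7))) (rooted by Outgroup) and count the minimum state changes it requires (Fitch parsimony):
wing venation reduced: 2; bioluminescent organ: 2; nectar spur: 2; compound eyes: 1; dorsal spines: 3; spiracle pair III lost: 1.
Total tree length = 11.

11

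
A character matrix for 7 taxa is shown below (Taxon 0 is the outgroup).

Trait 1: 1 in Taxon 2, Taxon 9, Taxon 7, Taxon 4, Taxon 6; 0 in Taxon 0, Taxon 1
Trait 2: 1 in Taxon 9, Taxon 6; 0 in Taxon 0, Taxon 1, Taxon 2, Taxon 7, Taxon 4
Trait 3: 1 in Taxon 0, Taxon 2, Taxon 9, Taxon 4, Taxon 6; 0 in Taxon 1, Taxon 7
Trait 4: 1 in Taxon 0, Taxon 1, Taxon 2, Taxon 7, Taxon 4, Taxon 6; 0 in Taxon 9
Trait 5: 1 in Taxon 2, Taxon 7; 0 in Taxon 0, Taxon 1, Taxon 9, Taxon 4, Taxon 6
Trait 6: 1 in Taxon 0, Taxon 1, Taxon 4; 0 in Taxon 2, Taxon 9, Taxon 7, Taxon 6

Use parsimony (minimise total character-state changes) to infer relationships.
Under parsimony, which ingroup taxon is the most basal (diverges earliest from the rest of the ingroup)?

Character polarity is set by the outgroup: the derived state is whichever differs from the outgroup's state, so for Trait 3, Trait 4, Trait 6 the derived state is '0', and for the remaining characters it is '1'.
Trait 1: derived state '1' in Taxon 2, Taxon 4, Taxon 6, Taxon 7, and Taxon 9 only — synapomorphy for {Taxon 2, Taxon 4, Taxon 6, Taxon 7, Taxon 9}.
Only Taxon 6 and Taxon 9 show the derived state '1' for Trait 2, supporting them as a clade.
Trait 3 (state '0') occurs in Taxon 1 and Taxon 7 but conflicts with the nesting implied by the other characters — most parsimoniously interpreted as homoplasy.
Trait 4: derived state '0' in Taxon 9 only — an autapomorphy, so it tells us nothing about relationships among taxa.
Trait 5: derived state '1' in Taxon 2 and Taxon 7 only — synapomorphy for {Taxon 2, Taxon 7}.
Trait 6 (derived state '0') is shared by Taxon 2, Taxon 6, Taxon 7, and Taxon 9 — a synapomorphy uniting that clade.
Most parsimonious ingroup topology: (Taxon 1,(((Taxon 2,Taxon 7),(Taxon 9,Taxon 6)),Taxon 4)).
Taxon 1 is sister to the clade containing all other ingroup taxa, so it is the earliest-diverging (most basal) ingroup lineage.

Taxon 1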